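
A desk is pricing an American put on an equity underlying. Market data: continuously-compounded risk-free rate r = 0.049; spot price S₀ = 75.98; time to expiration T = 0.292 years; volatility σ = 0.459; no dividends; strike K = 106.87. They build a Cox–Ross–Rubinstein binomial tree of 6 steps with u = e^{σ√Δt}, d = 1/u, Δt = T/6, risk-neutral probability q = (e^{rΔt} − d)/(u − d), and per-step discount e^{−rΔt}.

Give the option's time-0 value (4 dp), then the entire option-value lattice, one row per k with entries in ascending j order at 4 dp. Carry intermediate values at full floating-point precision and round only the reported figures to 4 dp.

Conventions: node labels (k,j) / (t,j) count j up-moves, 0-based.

price = 31.1349
tree:
31.1349
38.2069 23.8226
44.8191 30.8900 16.4792
50.7946 38.2069 23.1613 9.5063
56.1947 44.8191 30.8900 15.1166 3.6308
61.0747 50.7946 38.2069 22.7934 7.0872 0.0000
65.4848 56.1947 44.8191 30.8900 13.8341 0.0000 0.0000

Δt=0.04867, u=1.10656, d=0.90370, q=0.48648, disc=e^(-rΔt)=0.99762
k=6 terminal: V=max(K-S,0) → 65.4848 56.1947 44.8191 30.8900 13.8341 0.0000 0.0000
k=5: j=0 S=45.7953 intr=61.0747 cont=60.8202 V=61.0747[EX]; j=1 S=56.0754 intr=50.7946 cont=50.5401 V=50.7946[EX]; j=2 S=68.6631 intr=38.2069 cont=37.9523 V=38.2069[EX]; j=3 S=84.0766 intr=22.7934 cont=22.5389 V=22.7934[EX]; j=4 S=102.9500 intr=3.9200 cont=7.0872 V=7.0872[hold]; j=5 S=126.0601 intr=0.0000 cont=0.0000 V=0.0000[hold]
k=4: j=0 S=50.6753 intr=56.1947 cont=55.9401 V=56.1947[EX]; j=1 S=62.0509 intr=44.8191 cont=44.5646 V=44.8191[EX]; j=2 S=75.9800 intr=30.8900 cont=30.6355 V=30.8900[EX]; j=3 S=93.0359 intr=13.8341 cont=15.1166 V=15.1166[hold]; j=4 S=113.9206 intr=0.0000 cont=3.6308 V=3.6308[hold]
k=3: j=0 S=56.0754 intr=50.7946 cont=50.5401 V=50.7946[EX]; j=1 S=68.6631 intr=38.2069 cont=37.9523 V=38.2069[EX]; j=2 S=84.0766 intr=22.7934 cont=23.1613 V=23.1613[hold]; j=3 S=102.9500 intr=3.9200 cont=9.5063 V=9.5063[hold]
k=2: j=0 S=62.0509 intr=44.8191 cont=44.5646 V=44.8191[EX]; j=1 S=75.9800 intr=30.8900 cont=30.8140 V=30.8900[EX]; j=2 S=93.0359 intr=13.8341 cont=16.4792 V=16.4792[hold]
k=1: j=0 S=68.6631 intr=38.2069 cont=37.9523 V=38.2069[EX]; j=1 S=84.0766 intr=22.7934 cont=23.8226 V=23.8226[hold]
k=0: j=0 S=75.9800 intr=30.8900 cont=31.1349 V=31.1349[hold]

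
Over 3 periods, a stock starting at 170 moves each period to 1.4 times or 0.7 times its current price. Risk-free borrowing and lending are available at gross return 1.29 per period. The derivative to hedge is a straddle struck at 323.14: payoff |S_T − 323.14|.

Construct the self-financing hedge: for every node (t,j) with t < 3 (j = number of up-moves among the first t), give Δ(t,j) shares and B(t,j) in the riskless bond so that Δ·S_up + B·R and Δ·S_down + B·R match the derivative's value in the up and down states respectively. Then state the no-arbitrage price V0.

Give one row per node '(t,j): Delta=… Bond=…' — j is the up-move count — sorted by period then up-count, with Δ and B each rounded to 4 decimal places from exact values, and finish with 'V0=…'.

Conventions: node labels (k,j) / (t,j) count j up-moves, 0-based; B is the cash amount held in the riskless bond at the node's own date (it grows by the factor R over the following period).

Since d<R<u, set p* = (R−d)/(u−d) = 0.8429; price each node as the discounted p*-expectation of its children.
At maturity the claim pays: V(3,0)=264.8300, V(3,1)=206.5200, V(3,2)=89.9000, V(3,3)=143.3400
(2,0): S=83.3000. Δ = (V_up−V_dn)/(S_up−S_dn) = (206.5200−264.8300)/(116.6200−58.3100) = -1.0000. V = [p*·206.5200 + (1−p*)·264.8300]/1.29 = 167.1961. B = V − Δ·S = 250.4961.
(2,1): S=166.6000. Δ = (V_up−V_dn)/(S_up−S_dn) = (89.9000−206.5200)/(233.2400−116.6200) = -1.0000. V = [p*·89.9000 + (1−p*)·206.5200]/1.29 = 83.8961. B = V − Δ·S = 250.4961.
(2,2): S=333.2000. Δ = (V_up−V_dn)/(S_up−S_dn) = (143.3400−89.9000)/(466.4800−233.2400) = 0.2291. V = [p*·143.3400 + (1−p*)·89.9000]/1.29 = 104.6064. B = V − Δ·S = 28.2636.
(1,0): S=119.0000. Δ = (V_up−V_dn)/(S_up−S_dn) = (83.8961−167.1961)/(166.6000−83.3000) = -1.0000. V = [p*·83.8961 + (1−p*)·167.1961]/1.29 = 75.1830. B = V − Δ·S = 194.1830.
(1,1): S=238.0000. Δ = (V_up−V_dn)/(S_up−S_dn) = (104.6064−83.8961)/(333.2000−166.6000) = 0.1243. V = [p*·104.6064 + (1−p*)·83.8961]/1.29 = 78.5674. B = V − Δ·S = 48.9813.
(0,0): S=170.0000. Δ = (V_up−V_dn)/(S_up−S_dn) = (78.5674−75.1830)/(238.0000−119.0000) = 0.0284. V = [p*·78.5674 + (1−p*)·75.1830]/1.29 = 60.4927. B = V − Δ·S = 55.6579.
Check: Δ(0,0)·S0 + B(0,0) = 60.4927 = V0.

(0,0): Delta=0.0284 Bond=55.6579
(1,0): Delta=-1.0000 Bond=194.1830
(1,1): Delta=0.1243 Bond=48.9813
(2,0): Delta=-1.0000 Bond=250.4961
(2,1): Delta=-1.0000 Bond=250.4961
(2,2): Delta=0.2291 Bond=28.2636
V0=60.4927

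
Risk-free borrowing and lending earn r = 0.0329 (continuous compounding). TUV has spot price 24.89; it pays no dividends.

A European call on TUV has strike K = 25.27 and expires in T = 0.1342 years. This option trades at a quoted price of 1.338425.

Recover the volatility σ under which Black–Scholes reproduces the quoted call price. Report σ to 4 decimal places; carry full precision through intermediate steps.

sigma = 0.4020

At σ = 0.4020 the Black–Scholes value reproduces the quote:
σ√T = 0.402·√0.1342 = 0.147266
d₁ = (ln(S/K) + (r+σ²/2)T) / (σ√T) = (ln(24.89/25.27) + (0.0329+0.402²/2)·0.1342) / 0.147266 = (-0.015152 + 0.015259) / 0.147266 = 0.000727
d₂ = d₁ − σ√T = 0.000727 − 0.147266 = -0.146539
e^{−rT} = 0.995595
N(d₁) = 0.500290,  N(d₂) = 0.441748
V = S·N(d₁) − K·e^{−rT}·N(d₂) = 12.452215 − 11.113790 = 1.338425 (the observed quote) — the price is monotone increasing in volatility, hence this σ is the only solution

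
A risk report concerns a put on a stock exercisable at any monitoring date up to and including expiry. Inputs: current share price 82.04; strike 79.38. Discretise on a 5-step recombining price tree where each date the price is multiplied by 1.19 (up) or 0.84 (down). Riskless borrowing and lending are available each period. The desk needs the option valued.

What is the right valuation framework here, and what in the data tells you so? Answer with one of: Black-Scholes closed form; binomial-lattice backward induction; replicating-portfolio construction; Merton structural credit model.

Key observation: the exercise right at every one of the 5 steps is what matters: each node needs max(79.38 − S, continuation), which only the stepwise tree valuation starting from spot 82.04 delivers.

framework: binomial-lattice backward induction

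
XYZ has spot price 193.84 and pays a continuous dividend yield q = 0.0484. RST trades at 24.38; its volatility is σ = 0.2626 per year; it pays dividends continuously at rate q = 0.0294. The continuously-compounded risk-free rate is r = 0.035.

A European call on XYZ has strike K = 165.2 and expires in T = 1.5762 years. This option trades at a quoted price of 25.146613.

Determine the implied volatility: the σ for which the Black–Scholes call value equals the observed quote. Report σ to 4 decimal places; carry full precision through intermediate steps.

sigma = 0.1094

At σ = 0.1094 the Black–Scholes value reproduces the quote:
σ√T = 0.1094·√1.5762 = 0.137348
d₁ = (ln(S/K) + (r−q+σ²/2)T) / (σ√T) = (ln(193.84/165.2) + (0.035−0.0484+0.1094²/2)·1.5762) / 0.137348 = (0.159876 − 0.011689) / 0.137348 = 1.078918
d₂ = d₁ − σ√T = 1.078918 − 0.137348 = 0.941569
e^{−rT} = 0.946327
e^{−qT} = 0.926549
N(d₁) = 0.859688,  N(d₂) = 0.826793
V = S·e^{−qT}·N(d₁) − K·e^{−rT}·N(d₂) = 154.401908 − 129.255294 = 25.146613 (the quoted price), and the Black–Scholes price is strictly increasing in σ, so σ is unique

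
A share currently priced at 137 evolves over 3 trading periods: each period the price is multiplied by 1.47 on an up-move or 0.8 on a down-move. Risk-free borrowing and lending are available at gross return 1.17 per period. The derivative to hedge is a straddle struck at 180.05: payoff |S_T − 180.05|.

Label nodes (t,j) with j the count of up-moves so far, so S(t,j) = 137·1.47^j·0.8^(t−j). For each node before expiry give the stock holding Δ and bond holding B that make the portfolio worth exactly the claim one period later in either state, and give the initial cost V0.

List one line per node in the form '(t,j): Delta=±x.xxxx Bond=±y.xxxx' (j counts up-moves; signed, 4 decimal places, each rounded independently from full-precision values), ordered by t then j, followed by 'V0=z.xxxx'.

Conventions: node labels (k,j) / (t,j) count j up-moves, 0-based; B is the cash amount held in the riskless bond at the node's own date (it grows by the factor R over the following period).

Since d<R<u, set p* = (R−d)/(u−d) = 0.5522; price each node as the discounted p*-expectation of its children.
At maturity the claim pays: V(3,0)=109.9060, V(3,1)=51.1604, V(3,2)=56.7846, V(3,3)=255.1337
  t=2,j=0: stock 87.6800 → up 128.8896 (V=51.1604), down 70.1440 (V=109.9060). Price 66.2089; hedge Δ=-1.0000, bond B=153.8889.
  t=2,j=1: stock 161.1120 → up 236.8346 (V=56.7846), down 128.8896 (V=51.1604). Price 46.3815; hedge Δ=0.0521, bond B=37.9871.
  t=2,j=2: stock 296.0433 → up 435.1837 (V=255.1337), down 236.8346 (V=56.7846). Price 142.1544; hedge Δ=1.0000, bond B=-153.8889.
  t=1,j=0: stock 109.6000 → up 161.1120 (V=46.3815), down 87.6800 (V=66.2089). Price 47.2303; hedge Δ=-0.2700, bond B=76.8234.
  t=1,j=1: stock 201.3900 → up 296.0433 (V=142.1544), down 161.1120 (V=46.3815). Price 84.8470; hedge Δ=0.7098, bond B=-58.0977.
  t=0,j=0: stock 137.0000 → up 201.3900 (V=84.8470), down 109.6000 (V=47.2303). Price 58.1228; hedge Δ=0.4098, bond B=1.9784.
Check: Δ(0,0)·S0 + B(0,0) = 58.1228 = V0.

(0,0): Delta=0.4098 Bond=1.9784
(1,0): Delta=-0.2700 Bond=76.8234
(1,1): Delta=0.7098 Bond=-58.0977
(2,0): Delta=-1.0000 Bond=153.8889
(2,1): Delta=0.0521 Bond=37.9871
(2,2): Delta=1.0000 Bond=-153.8889
V0=58.1228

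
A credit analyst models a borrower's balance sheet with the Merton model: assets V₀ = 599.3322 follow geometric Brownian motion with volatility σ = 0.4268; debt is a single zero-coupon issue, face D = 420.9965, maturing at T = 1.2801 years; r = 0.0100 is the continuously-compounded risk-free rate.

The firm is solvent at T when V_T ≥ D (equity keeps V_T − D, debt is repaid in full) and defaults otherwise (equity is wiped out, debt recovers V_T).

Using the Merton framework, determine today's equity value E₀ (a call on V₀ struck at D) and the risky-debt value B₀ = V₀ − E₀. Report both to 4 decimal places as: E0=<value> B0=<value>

E0=214.3511 B0=384.9811

Equity is a call on the firm's assets struck at D = 420.9965:
d₁ = [ln(V₀/D) + (r + σ²/2)T] / (σ√T)
   = [ln(599.3322/420.9965) + (0.0100 + 0.5·0.4268²)·1.2801] / (0.4268·√1.2801)
   = [0.353192 + 0.129391] / 0.482888 = 0.999368
d₂ = d₁ − σ√T = 0.999368 − 0.482888 = 0.516480
N(d₁) = 0.841192,  N(d₂) = 0.697241,  e^(−rT) = 0.987281
E₀ = V₀·N(d₁) − D·e^(−rT)·N(d₂)
   = 599.3322·0.841192 − 420.9965·0.987281·0.697241 = 214.351143
B₀ = V₀ − E₀ = 599.3322 − 214.351143 = 384.981057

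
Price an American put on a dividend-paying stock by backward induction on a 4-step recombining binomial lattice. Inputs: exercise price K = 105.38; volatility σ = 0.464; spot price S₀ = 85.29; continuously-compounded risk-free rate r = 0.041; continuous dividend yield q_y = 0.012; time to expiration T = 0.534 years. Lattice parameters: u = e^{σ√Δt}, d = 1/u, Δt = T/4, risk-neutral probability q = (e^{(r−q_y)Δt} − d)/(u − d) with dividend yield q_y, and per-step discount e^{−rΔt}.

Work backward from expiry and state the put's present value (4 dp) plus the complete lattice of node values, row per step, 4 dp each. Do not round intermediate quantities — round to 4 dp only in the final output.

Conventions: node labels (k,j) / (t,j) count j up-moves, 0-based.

price = 24.7813
tree:
24.7813
34.0915 14.5346
44.6166 22.5789 5.6007
54.0922 33.3903 10.6075 0.0000
62.0901 44.6166 20.0900 0.0000 0.0000

params: Δt=0.13350 u=1.18475 d=0.84406 q=0.46910 e^(-rΔt)=0.99454
t_4 payoffs: 62.0901 44.6166 20.0900 0.0000 0.0000
k=3: node(3,0) S=51.2878 payoff=54.0922 vs cont=53.5991 → 54.0922 [stop]  node(3,1) S=71.9897 payoff=33.3903 vs cont=32.9304 → 33.3903 [stop]  node(3,2) S=101.0476 payoff=4.3324 vs cont=10.6075 → 10.6075 [wait]  node(3,3) S=141.8346 payoff=0.0000 vs cont=0.0000 → 0.0000 [wait]
k=2: node(2,0) S=60.7634 payoff=44.6166 vs cont=44.1386 → 44.6166 [stop]  node(2,1) S=85.2900 payoff=20.0900 vs cont=22.5789 → 22.5789 [wait]  node(2,2) S=119.7165 payoff=0.0000 vs cont=5.6007 → 5.6007 [wait]
k=1: node(1,0) S=71.9897 payoff=33.3903 vs cont=34.0915 → 34.0915 [wait]  node(1,1) S=101.0476 payoff=4.3324 vs cont=14.5346 → 14.5346 [wait]
k=0: node(0,0) S=85.2900 payoff=20.0900 vs cont=24.7813 → 24.7813 [wait]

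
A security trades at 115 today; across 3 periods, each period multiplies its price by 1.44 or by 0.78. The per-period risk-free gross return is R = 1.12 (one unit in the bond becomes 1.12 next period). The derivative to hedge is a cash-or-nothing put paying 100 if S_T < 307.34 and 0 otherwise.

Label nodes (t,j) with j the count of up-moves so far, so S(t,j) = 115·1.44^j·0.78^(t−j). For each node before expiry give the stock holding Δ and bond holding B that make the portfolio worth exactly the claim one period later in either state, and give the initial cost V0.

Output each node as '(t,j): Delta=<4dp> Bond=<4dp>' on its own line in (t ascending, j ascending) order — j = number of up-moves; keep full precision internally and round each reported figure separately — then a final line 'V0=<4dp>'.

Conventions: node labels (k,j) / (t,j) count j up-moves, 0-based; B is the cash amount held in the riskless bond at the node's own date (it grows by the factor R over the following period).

Under the risk-neutral measure, an up-move has probability p* = (R−d)/(u−d) = 0.5152 and values discount at R = 1.12.
Expiry values: V(3,0)=100.0000, V(3,1)=100.0000, V(3,2)=100.0000, V(3,3)=0.0000
(2,0): S=69.9660. Δ = (V_up−V_dn)/(S_up−S_dn) = (100.0000−100.0000)/(100.7510−54.5735) = 0.0000. V = [p*·100.0000 + (1−p*)·100.0000]/1.12 = 89.2857. B = V − Δ·S = 89.2857.
(2,1): S=129.1680. Δ = (V_up−V_dn)/(S_up−S_dn) = (100.0000−100.0000)/(186.0019−100.7510) = 0.0000. V = [p*·100.0000 + (1−p*)·100.0000]/1.12 = 89.2857. B = V − Δ·S = 89.2857.
(2,2): S=238.4640. Δ = (V_up−V_dn)/(S_up−S_dn) = (0.0000−100.0000)/(343.3882−186.0019) = -0.6354. V = [p*·0.0000 + (1−p*)·100.0000]/1.12 = 43.2900. B = V − Δ·S = 194.8052.
(1,0): S=89.7000. Δ = (V_up−V_dn)/(S_up−S_dn) = (89.2857−89.2857)/(129.1680−69.9660) = 0.0000. V = [p*·89.2857 + (1−p*)·89.2857]/1.12 = 79.7194. B = V − Δ·S = 79.7194.
(1,1): S=165.6000. Δ = (V_up−V_dn)/(S_up−S_dn) = (43.2900−89.2857)/(238.4640−129.1680) = -0.4208. V = [p*·43.2900 + (1−p*)·89.2857]/1.12 = 58.5634. B = V − Δ·S = 128.2538.
(0,0): S=115.0000. Δ = (V_up−V_dn)/(S_up−S_dn) = (58.5634−79.7194)/(165.6000−89.7000) = -0.2787. V = [p*·58.5634 + (1−p*)·79.7194]/1.12 = 61.4472. B = V − Δ·S = 93.5017.
Check: Δ(0,0)·S0 + B(0,0) = 61.4472 = V0.

(0,0): Delta=-0.2787 Bond=93.5017
(1,0): Delta=0.0000 Bond=79.7194
(1,1): Delta=-0.4208 Bond=128.2538
(2,0): Delta=0.0000 Bond=89.2857
(2,1): Delta=0.0000 Bond=89.2857
(2,2): Delta=-0.6354 Bond=194.8052
V0=61.4472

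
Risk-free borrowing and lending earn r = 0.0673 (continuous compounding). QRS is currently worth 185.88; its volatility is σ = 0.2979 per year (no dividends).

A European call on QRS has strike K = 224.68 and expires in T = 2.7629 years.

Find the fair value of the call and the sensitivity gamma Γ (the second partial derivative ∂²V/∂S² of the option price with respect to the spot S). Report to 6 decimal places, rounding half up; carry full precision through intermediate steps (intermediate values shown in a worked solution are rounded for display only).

σ√T = 0.2979·√2.7629 = 0.495169
d₁ = (ln(S/K) + (r+σ²/2)T) / (σ√T) = (ln(185.88/224.68) + (0.0673+0.2979²/2)·2.7629) / 0.495169 = (-0.189576 + 0.308539) / 0.495169 = 0.240248
d₂ = d₁ − σ√T = 0.240248 − 0.495169 = -0.254921
e^{−rT} = 0.830321
N(d₁) = 0.594931,  N(d₂) = 0.399392
Call price V = S·N(d₁) − K·e^{−rT}·N(d₂) = 110.585775 − 74.509205 = 36.076570
φ(d₁) = (1/√(2π))·e^{−d₁²/2} = 0.387594
Γ = φ(d₁) / (S·σ·√T) = 0.004211

price = 36.076570
Γ = 0.004211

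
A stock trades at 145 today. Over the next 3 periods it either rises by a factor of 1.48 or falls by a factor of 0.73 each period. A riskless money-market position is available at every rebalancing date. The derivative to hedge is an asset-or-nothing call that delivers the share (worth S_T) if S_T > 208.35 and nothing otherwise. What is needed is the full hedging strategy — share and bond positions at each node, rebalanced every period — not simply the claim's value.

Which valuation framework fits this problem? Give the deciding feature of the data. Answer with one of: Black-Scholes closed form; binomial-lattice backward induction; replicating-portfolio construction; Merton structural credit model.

framework: replicating-portfolio construction

Key observation: the task asks for the hedge itself — share and bond holdings at every node of the 3-period tree on spot 145 with factors 1.48/0.73 — which is exactly what the replicating-portfolio construction produces.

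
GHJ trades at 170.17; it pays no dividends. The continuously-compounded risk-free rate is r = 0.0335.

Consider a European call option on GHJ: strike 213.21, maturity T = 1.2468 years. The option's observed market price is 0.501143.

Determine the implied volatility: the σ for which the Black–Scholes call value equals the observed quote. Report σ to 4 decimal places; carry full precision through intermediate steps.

At σ = 0.1030 the Black–Scholes value reproduces the quote:
σ√T = 0.103·√1.2468 = 0.115010
d₁ = (ln(S/K) + (r+σ²/2)T) / (σ√T) = (ln(170.17/213.21) + (0.0335+0.103²/2)·1.2468) / 0.115010 = (-0.225480 + 0.048381) / 0.115010 = -1.539850
d₂ = d₁ − σ√T = -1.539850 − 0.115010 = -1.654860
e^{−rT} = 0.959092
N(d₁) = 0.061798,  N(d₂) = 0.048976
V = S·N(d₁) − K·e^{−rT}·N(d₂) = 10.516235 − 10.015092 = 0.501143 (equal to the quote); since ∂V/∂σ > 0 for all σ, the implied volatility is unique

sigma = 0.1030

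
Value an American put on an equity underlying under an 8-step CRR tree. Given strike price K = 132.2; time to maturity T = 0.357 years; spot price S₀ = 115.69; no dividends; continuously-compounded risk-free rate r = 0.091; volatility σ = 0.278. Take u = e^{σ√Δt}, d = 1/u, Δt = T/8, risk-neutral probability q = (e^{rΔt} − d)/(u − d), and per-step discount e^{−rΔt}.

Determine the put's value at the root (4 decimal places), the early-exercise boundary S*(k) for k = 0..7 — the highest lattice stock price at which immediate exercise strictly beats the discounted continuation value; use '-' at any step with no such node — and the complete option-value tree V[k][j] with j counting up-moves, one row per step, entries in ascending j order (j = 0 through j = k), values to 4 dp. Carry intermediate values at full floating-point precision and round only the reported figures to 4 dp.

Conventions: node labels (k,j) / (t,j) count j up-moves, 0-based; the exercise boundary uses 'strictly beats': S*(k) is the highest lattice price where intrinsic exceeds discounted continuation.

price = 17.1848
boundary = - 109.0916 102.8695 109.0916 115.6900 109.0916 115.6900 122.6875
tree:
17.1848
23.1084 11.8503
29.3305 16.8550 7.3223
35.1977 23.1084 11.2132 3.7872
40.7303 29.3305 16.5100 6.4106 1.3947
45.9473 35.1977 23.1084 10.5168 2.6696 0.2286
50.8667 40.7303 29.3305 16.5100 5.0659 0.4781 0.0000
55.5056 45.9473 35.1977 23.1084 9.5125 1.0001 0.0000 0.0000
59.8799 50.8667 40.7303 29.3305 16.5100 2.0917 0.0000 0.0000 0.0000

Δt=0.04462  u=1.06049  d=0.94296  q=0.51995  discount=0.99595
step 8 (expiry): payoffs max(K−S,0) = 59.8799 50.8667 40.7303 29.3305 16.5100 2.0917 0.0000 0.0000 0.0000
step 7: (k=7,j=0): S=76.6944, K−S=55.5056, hold=54.9698 ⇒ V=55.5056 exercise | (k=7,j=1): S=86.2527, K−S=45.9473, hold=45.4115 ⇒ V=45.9473 exercise | (k=7,j=2): S=97.0023, K−S=35.1977, hold=34.6619 ⇒ V=35.1977 exercise | (k=7,j=3): S=109.0916, K−S=23.1084, hold=22.5727 ⇒ V=23.1084 exercise | (k=7,j=4): S=122.6875, K−S=9.5125, hold=8.9767 ⇒ V=9.5125 exercise | (k=7,j=5): S=137.9779, K−S=0.0000, hold=1.0001 ⇒ V=1.0001 continue | (k=7,j=6): S=155.1739, K−S=0.0000, hold=0.0000 ⇒ V=0.0000 continue | (k=7,j=7): S=174.5130, K−S=0.0000, hold=0.0000 ⇒ V=0.0000 continue  boundary S*=122.6875
step 6: (k=6,j=0): S=81.3333, K−S=50.8667, hold=50.3310 ⇒ V=50.8667 exercise | (k=6,j=1): S=91.4697, K−S=40.7303, hold=40.1945 ⇒ V=40.7303 exercise | (k=6,j=2): S=102.8695, K−S=29.3305, hold=28.7947 ⇒ V=29.3305 exercise | (k=6,j=3): S=115.6900, K−S=16.5100, hold=15.9742 ⇒ V=16.5100 exercise | (k=6,j=4): S=130.1083, K−S=2.0917, hold=5.0659 ⇒ V=5.0659 continue | (k=6,j=5): S=146.3235, K−S=0.0000, hold=0.4781 ⇒ V=0.4781 continue | (k=6,j=6): S=164.5596, K−S=0.0000, hold=0.0000 ⇒ V=0.0000 continue  boundary S*=115.6900
step 5: (k=5,j=0): S=86.2527, K−S=45.9473, hold=45.4115 ⇒ V=45.9473 exercise | (k=5,j=1): S=97.0023, K−S=35.1977, hold=34.6619 ⇒ V=35.1977 exercise | (k=5,j=2): S=109.0916, K−S=23.1084, hold=22.5727 ⇒ V=23.1084 exercise | (k=5,j=3): S=122.6875, K−S=9.5125, hold=10.5168 ⇒ V=10.5168 continue | (k=5,j=4): S=137.9779, K−S=0.0000, hold=2.6696 ⇒ V=2.6696 continue | (k=5,j=5): S=155.1739, K−S=0.0000, hold=0.2286 ⇒ V=0.2286 continue  boundary S*=109.0916
step 4: (k=4,j=0): S=91.4697, K−S=40.7303, hold=40.1945 ⇒ V=40.7303 exercise | (k=4,j=1): S=102.8695, K−S=29.3305, hold=28.7947 ⇒ V=29.3305 exercise | (k=4,j=2): S=115.6900, K−S=16.5100, hold=16.4943 ⇒ V=16.5100 exercise | (k=4,j=3): S=130.1083, K−S=2.0917, hold=6.4106 ⇒ V=6.4106 continue | (k=4,j=4): S=146.3235, K−S=0.0000, hold=1.3947 ⇒ V=1.3947 continue  boundary S*=115.6900
step 3: (k=3,j=0): S=97.0023, K−S=35.1977, hold=34.6619 ⇒ V=35.1977 exercise | (k=3,j=1): S=109.0916, K−S=23.1084, hold=22.5727 ⇒ V=23.1084 exercise | (k=3,j=2): S=122.6875, K−S=9.5125, hold=11.2132 ⇒ V=11.2132 continue | (k=3,j=3): S=137.9779, K−S=0.0000, hold=3.7872 ⇒ V=3.7872 continue  boundary S*=109.0916
step 2: (k=2,j=0): S=102.8695, K−S=29.3305, hold=28.7947 ⇒ V=29.3305 exercise | (k=2,j=1): S=115.6900, K−S=16.5100, hold=16.8550 ⇒ V=16.8550 continue | (k=2,j=2): S=130.1083, K−S=2.0917, hold=7.3223 ⇒ V=7.3223 continue  boundary S*=102.8695
step 1: (k=1,j=0): S=109.0916, K−S=23.1084, hold=22.7513 ⇒ V=23.1084 exercise | (k=1,j=1): S=122.6875, K−S=9.5125, hold=11.8503 ⇒ V=11.8503 continue  boundary S*=109.0916
step 0: (k=0,j=0): S=115.6900, K−S=16.5100, hold=17.1848 ⇒ V=17.1848 continue  boundary S*=-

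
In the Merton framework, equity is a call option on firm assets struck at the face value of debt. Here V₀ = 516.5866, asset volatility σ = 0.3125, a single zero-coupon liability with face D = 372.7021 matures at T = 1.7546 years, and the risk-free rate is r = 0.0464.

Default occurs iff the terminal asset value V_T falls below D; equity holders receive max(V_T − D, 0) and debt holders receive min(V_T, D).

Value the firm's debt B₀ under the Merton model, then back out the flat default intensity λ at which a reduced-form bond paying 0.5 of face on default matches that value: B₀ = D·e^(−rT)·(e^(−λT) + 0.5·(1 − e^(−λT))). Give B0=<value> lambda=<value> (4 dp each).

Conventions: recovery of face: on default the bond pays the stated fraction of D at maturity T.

Equity is a call on the firm's assets struck at D = 372.7021:
d₁ = [ln(V₀/D) + (r + σ²/2)T] / (σ√T)
   = [ln(516.5866/372.7021) + (0.0464 + 0.5·0.3125²)·1.7546] / (0.3125·√1.7546)
   = [0.326464 + 0.167087] / 0.413942 = 1.192320
d₂ = d₁ − σ√T = 1.192320 − 0.413942 = 0.778378
N(d₁) = 0.883432,  N(d₂) = 0.781827,  e^(−rT) = 0.921812
E₀ = V₀·N(d₁) − D·e^(−rT)·N(d₂)
   = 516.5866·0.883432 − 372.7021·0.921812·0.781827 = 187.763561
B₀ = V₀ − E₀ = 516.5866 − 187.763561 = 328.823039
e^(−λT) = (B₀·e^(rT)/D − 0.5)/(1 − 0.5) = (328.8230·1.084819/372.7021 − 0.5)/0.5 = 0.91420193
λ = −ln(0.91420193)/1.7546 = 0.051125

B0=328.8230 lambda=0.0511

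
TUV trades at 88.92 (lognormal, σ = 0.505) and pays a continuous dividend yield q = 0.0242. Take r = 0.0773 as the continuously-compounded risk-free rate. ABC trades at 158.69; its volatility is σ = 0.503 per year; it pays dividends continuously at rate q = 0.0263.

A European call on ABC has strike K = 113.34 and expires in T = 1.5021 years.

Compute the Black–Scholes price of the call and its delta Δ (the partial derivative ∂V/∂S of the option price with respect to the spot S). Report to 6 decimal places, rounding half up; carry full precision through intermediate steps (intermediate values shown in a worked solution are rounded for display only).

σ√T = 0.503·√1.5021 = 0.616478
d₁ = (ln(S/K) + (r−q+σ²/2)T) / (σ√T) = (ln(158.69/113.34) + (0.0773−0.0263+0.503²/2)·1.5021) / 0.616478 = (0.336560 + 0.266630) / 0.616478 = 0.978446
d₂ = d₁ − σ√T = 0.978446 − 0.616478 = 0.361968
e^{−rT} = 0.890375
e^{−qT} = 0.961265
N(d₁) = 0.836073,  N(d₂) = 0.641312
Call price V = S·e^{−qT}·N(d₁) − K·e^{−rT}·N(d₂) = 127.537196 − 64.718080 = 62.819117
Δ = e^{−qT}·N(d₁) = 0.803688

price = 62.819117
Δ = 0.803688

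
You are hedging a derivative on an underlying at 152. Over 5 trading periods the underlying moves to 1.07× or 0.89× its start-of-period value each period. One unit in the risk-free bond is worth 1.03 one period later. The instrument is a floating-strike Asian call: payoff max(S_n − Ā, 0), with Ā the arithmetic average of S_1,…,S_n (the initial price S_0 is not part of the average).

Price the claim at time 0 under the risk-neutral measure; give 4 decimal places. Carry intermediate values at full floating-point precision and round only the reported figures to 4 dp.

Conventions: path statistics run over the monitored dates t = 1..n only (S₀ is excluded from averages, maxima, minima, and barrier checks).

With p* = (R−d)/(u−d) = 0.7778, sum probability × payoff across the paths and divide by R^5.
Enumerate all 2^5 = 32 price paths (U = up ×1.07, D = down ×0.89); each path with k up-moves has probability p*^k·(1−p*)^(5−k).
DDDDD: Ā=108.6161, payoff=0.0000, prob=0.000542
UDDDD: Ā=130.5834, payoff=0.0000, prob=0.001897
DUDDD: Ā=125.1114, payoff=0.0000, prob=0.001897
UUDDD: Ā=150.4148, payoff=0.0000, prob=0.006639
DDUDD: Ā=120.2413, payoff=0.0000, prob=0.001897
UDUDD: Ā=144.5598, payoff=0.0000, prob=0.006639
DUUDD: Ā=139.0878, payoff=0.0000, prob=0.006639
UUUDD: Ā=167.2179, payoff=0.0000, prob=0.023235
DDDUD: Ā=115.9069, payoff=0.0000, prob=0.001897
UDDUD: Ā=139.3488, payoff=0.0000, prob=0.006639
DUDUD: Ā=133.8768, payoff=0.0000, prob=0.006639
UUDUD: Ā=160.9530, payoff=0.0000, prob=0.023235
DDUUD: Ā=129.0067, payoff=0.0000, prob=0.006639
UDUUD: Ā=155.0979, payoff=0.0000, prob=0.023235
DUUUD: Ā=149.6259, payoff=0.0000, prob=0.023235
UUUUD: Ā=179.8874, payoff=0.0000, prob=0.081322
DDDDU: Ā=112.0493, payoff=0.0000, prob=0.001897
UDDDU: Ā=134.7110, payoff=0.0000, prob=0.006639
DUDDU: Ā=129.2390, payoff=0.0000, prob=0.006639
UUDDU: Ā=155.3772, payoff=0.0000, prob=0.023235
DDUDU: Ā=124.3689, payoff=0.0000, prob=0.006639
UDUDU: Ā=149.5222, payoff=0.0000, prob=0.023235
DUUDU: Ā=144.0502, payoff=3.4440, prob=0.023235
UUUDU: Ā=173.1839, payoff=4.1406, prob=0.081322
DDDUU: Ā=120.0345, payoff=2.6475, prob=0.006639
UDDUU: Ā=144.3112, payoff=3.1830, prob=0.023235
DUDUU: Ā=138.8392, payoff=8.6550, prob=0.023235
UUDUU: Ā=166.9190, payoff=10.4054, prob=0.081322
DDUUU: Ā=133.9691, payoff=13.5251, prob=0.023235
UDUUU: Ā=161.0640, payoff=16.2605, prob=0.081322
DUUUU: Ā=155.5920, payoff=21.7325, prob=0.081322
UUUUU: Ā=187.0600, payoff=26.1278, prob=0.284628
Price = Σ prob·payoff / R^5 = 12.396209 / 1.159274 = 10.6931

price = 10.6931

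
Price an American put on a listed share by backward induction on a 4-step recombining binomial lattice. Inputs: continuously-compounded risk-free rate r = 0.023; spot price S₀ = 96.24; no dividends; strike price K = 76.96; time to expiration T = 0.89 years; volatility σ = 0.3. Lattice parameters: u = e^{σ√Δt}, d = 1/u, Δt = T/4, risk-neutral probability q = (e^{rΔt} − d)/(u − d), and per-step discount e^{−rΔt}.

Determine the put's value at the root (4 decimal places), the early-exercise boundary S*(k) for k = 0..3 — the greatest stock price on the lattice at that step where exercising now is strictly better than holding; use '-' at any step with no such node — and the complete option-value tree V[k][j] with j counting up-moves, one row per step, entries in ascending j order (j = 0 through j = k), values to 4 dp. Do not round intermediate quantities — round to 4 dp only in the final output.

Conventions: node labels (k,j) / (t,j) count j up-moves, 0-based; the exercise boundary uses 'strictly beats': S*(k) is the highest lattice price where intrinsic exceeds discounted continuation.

price = 2.7819
boundary = - - - 62.9484
tree:
2.7819
4.8407 0.6055
8.3085 1.1765 0.0000
14.0116 2.2862 0.0000 0.0000
22.3178 4.4427 0.0000 0.0000 0.0000

Δt=0.22250  u=1.15201  d=0.86805  q=0.48275  discount=0.99490
step 4 (expiry): payoffs max(K−S,0) = 22.3178 4.4427 0.0000 0.0000 0.0000
step 3: (k=3,j=0): S=62.9484, K−S=14.0116, hold=13.6187 ⇒ V=14.0116 exercise | (k=3,j=1): S=83.5408, K−S=0.0000, hold=2.2862 ⇒ V=2.2862 continue | (k=3,j=2): S=110.8696, K−S=0.0000, hold=0.0000 ⇒ V=0.0000 continue | (k=3,j=3): S=147.1385, K−S=0.0000, hold=0.0000 ⇒ V=0.0000 continue  boundary S*=62.9484
step 2: (k=2,j=0): S=72.5173, K−S=4.4427, hold=8.3085 ⇒ V=8.3085 continue | (k=2,j=1): S=96.2400, K−S=0.0000, hold=1.1765 ⇒ V=1.1765 continue | (k=2,j=2): S=127.7231, K−S=0.0000, hold=0.0000 ⇒ V=0.0000 continue  boundary S*=-
step 1: (k=1,j=0): S=83.5408, K−S=0.0000, hold=4.8407 ⇒ V=4.8407 continue | (k=1,j=1): S=110.8696, K−S=0.0000, hold=0.6055 ⇒ V=0.6055 continue  boundary S*=-
step 0: (k=0,j=0): S=96.2400, K−S=0.0000, hold=2.7819 ⇒ V=2.7819 continue  boundary S*=-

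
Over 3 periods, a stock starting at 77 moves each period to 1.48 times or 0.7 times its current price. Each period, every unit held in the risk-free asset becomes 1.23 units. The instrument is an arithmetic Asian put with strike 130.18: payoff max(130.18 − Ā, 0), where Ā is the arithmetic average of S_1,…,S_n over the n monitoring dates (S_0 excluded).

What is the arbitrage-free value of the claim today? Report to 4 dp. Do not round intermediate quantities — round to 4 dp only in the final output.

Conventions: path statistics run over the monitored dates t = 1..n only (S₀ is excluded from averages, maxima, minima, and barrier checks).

Risk-neutral up-probability p* = (R−d)/(u−d) = (1.23−0.7)/(1.48−0.7) = 0.6795; the claim prices as the p*-weighted sum of path payoffs discounted by R^3.
Enumerate all 2^3 = 8 price paths (U = up ×1.48, D = down ×0.7); each path with k up-moves has probability p*^k·(1−p*)^(3−k).
DDD: Ā=39.3470, payoff=90.8330, prob=0.032926
UDD: Ā=83.1908, payoff=46.9892, prob=0.069803
DUD: Ā=63.1708, payoff=67.0092, prob=0.069803
UUD: Ā=133.5611, payoff=0.0000, prob=0.147982
DDU: Ā=49.1568, payoff=81.0232, prob=0.069803
UDU: Ā=103.9315, payoff=26.2485, prob=0.147982
DUU: Ā=83.9115, payoff=46.2685, prob=0.147982
UUU: Ā=177.4129, payoff=0.0000, prob=0.313721
Price = Σ prob·payoff / R^3 = 27.334959 / 1.860867 = 14.6894

price = 14.6894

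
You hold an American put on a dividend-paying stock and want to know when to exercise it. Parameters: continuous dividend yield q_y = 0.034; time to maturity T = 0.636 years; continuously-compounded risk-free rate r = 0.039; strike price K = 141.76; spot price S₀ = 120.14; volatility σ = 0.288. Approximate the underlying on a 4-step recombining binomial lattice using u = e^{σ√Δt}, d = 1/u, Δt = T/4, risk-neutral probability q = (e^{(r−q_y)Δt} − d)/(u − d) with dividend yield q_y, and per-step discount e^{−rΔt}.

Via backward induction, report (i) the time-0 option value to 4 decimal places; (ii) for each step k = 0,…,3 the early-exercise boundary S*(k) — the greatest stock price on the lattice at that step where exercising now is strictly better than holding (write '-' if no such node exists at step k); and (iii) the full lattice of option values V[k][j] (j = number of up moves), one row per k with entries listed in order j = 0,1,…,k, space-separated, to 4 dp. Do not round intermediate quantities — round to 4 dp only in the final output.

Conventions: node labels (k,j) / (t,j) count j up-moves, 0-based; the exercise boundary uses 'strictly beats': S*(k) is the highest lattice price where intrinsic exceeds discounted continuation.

price = 25.4522
boundary = - - 95.4859 107.1059
tree:
25.4522
35.2014 15.0007
46.2741 23.4134 5.8906
56.6334 34.6541 11.2851 0.0000
65.8689 46.2741 21.6200 0.0000 0.0000

Δt=0.15900, u=1.12169, d=0.89151, q=0.47478, disc=e^(-rΔt)=0.99382
k=4 terminal: V=max(K-S,0) → 65.8689 46.2741 21.6200 0.0000 0.0000
k=3: j=0 S=85.1266 intr=56.6334 cont=56.2160 V=56.6334[EX]; j=1 S=107.1059 intr=34.6541 cont=34.3552 V=34.6541[EX]; j=2 S=134.7602 intr=6.9998 cont=11.2851 V=11.2851[hold]; j=3 S=169.5548 intr=0.0000 cont=0.0000 V=0.0000[hold]  S*(3)=107.1059
k=2: j=0 S=95.4859 intr=46.2741 cont=45.9125 V=46.2741[EX]; j=1 S=120.1400 intr=21.6200 cont=23.4134 V=23.4134[hold]; j=2 S=151.1597 intr=0.0000 cont=5.8906 V=5.8906[hold]  S*(2)=95.4859
k=1: j=0 S=107.1059 intr=34.6541 cont=35.2014 V=35.2014[hold]; j=1 S=134.7602 intr=6.9998 cont=15.0007 V=15.0007[hold]  S*(1)=-
k=0: j=0 S=120.1400 intr=21.6200 cont=25.4522 V=25.4522[hold]  S*(0)=-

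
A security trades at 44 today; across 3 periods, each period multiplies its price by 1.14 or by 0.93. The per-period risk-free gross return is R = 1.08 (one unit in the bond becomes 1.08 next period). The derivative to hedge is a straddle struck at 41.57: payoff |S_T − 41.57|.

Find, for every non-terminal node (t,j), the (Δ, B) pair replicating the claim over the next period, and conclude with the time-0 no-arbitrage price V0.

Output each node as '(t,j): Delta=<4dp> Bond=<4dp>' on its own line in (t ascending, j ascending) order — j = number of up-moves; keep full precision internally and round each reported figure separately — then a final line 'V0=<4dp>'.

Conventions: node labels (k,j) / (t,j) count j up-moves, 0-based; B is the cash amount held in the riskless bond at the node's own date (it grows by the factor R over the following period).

The replicating-portfolio and risk-neutral prices coincide; use p* = (1.08−0.93)/(1.14−0.93) = 0.7143 for the latter.
Payoffs at expiry: V(3,0)=6.1783, V(3,1)=1.8134, V(3,2)=11.6096, V(3,3)=23.6179
(2,0): S=38.0556. Δ = (V_up−V_dn)/(S_up−S_dn) = (1.8134−6.1783)/(43.3834−35.3917) = -0.5462. V = [p*·1.8134 + (1−p*)·6.1783]/1.08 = 2.8338. B = V − Δ·S = 23.6191.
(2,1): S=46.6488. Δ = (V_up−V_dn)/(S_up−S_dn) = (11.6096−1.8134)/(53.1796−43.3834) = 1.0000. V = [p*·11.6096 + (1−p*)·1.8134]/1.08 = 8.1581. B = V − Δ·S = -38.4907.
(2,2): S=57.1824. Δ = (V_up−V_dn)/(S_up−S_dn) = (23.6179−11.6096)/(65.1879−53.1796) = 1.0000. V = [p*·23.6179 + (1−p*)·11.6096]/1.08 = 18.6917. B = V − Δ·S = -38.4907.
(1,0): S=40.9200. Δ = (V_up−V_dn)/(S_up−S_dn) = (8.1581−2.8338)/(46.6488−38.0556) = 0.6196. V = [p*·8.1581 + (1−p*)·2.8338]/1.08 = 6.1452. B = V − Δ·S = -19.2084.
(1,1): S=50.1600. Δ = (V_up−V_dn)/(S_up−S_dn) = (18.6917−8.1581)/(57.1824−46.6488) = 1.0000. V = [p*·18.6917 + (1−p*)·8.1581]/1.08 = 14.5204. B = V − Δ·S = -35.6396.
(0,0): S=44.0000. Δ = (V_up−V_dn)/(S_up−S_dn) = (14.5204−6.1452)/(50.1600−40.9200) = 0.9064. V = [p*·14.5204 + (1−p*)·6.1452]/1.08 = 11.2292. B = V − Δ·S = -28.6527.
Verification: the root portfolio costs Δ(0,0)·S0 + B(0,0) = 11.2292, matching V0.

(0,0): Delta=0.9064 Bond=-28.6527
(1,0): Delta=0.6196 Bond=-19.2084
(1,1): Delta=1.0000 Bond=-35.6396
(2,0): Delta=-0.5462 Bond=23.6191
(2,1): Delta=1.0000 Bond=-38.4907
(2,2): Delta=1.0000 Bond=-38.4907
V0=11.2292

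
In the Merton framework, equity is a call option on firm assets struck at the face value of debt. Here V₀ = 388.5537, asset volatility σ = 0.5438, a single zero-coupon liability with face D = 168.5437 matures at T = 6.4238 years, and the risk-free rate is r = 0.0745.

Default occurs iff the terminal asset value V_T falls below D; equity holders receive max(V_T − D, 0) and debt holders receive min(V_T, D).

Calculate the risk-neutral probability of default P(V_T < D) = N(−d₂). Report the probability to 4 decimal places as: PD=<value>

PD=0.3959

With assets at 388.5537 and a single debt payment of 168.5437 at 6.4238 years:
d₁ = [ln(V₀/D) + (r + σ²/2)T] / (σ√T)
   = [ln(388.5537/168.5437) + (0.0745 + 0.5·0.5438²)·6.4238] / (0.5438·√6.4238)
   = [0.835236 + 1.428391] / 1.378273 = 1.642365
d₂ = d₁ − σ√T = 1.642365 − 1.378273 = 0.264092
risk-neutral PD = N(−d₂) = N(-0.264092) = 0.395854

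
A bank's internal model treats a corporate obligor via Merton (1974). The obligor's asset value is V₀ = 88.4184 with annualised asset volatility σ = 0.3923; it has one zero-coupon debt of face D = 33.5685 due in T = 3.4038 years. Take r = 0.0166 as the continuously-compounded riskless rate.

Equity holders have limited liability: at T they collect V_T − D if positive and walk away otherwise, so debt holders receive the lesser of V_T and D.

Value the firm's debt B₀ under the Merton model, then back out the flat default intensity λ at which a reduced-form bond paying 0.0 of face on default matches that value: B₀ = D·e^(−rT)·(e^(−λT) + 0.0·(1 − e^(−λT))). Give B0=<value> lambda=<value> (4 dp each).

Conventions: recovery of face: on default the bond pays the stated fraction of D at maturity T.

Work the structural quantities from V₀ = 88.4184 against face 33.5685:
d₁ = [ln(V₀/D) + (r + σ²/2)T] / (σ√T)
   = [ln(88.4184/33.5685) + (0.0166 + 0.5·0.3923²)·3.4038] / (0.3923·√3.4038)
   = [0.968492 + 0.318424] / 0.723770 = 1.778075
d₂ = d₁ − σ√T = 1.778075 − 0.723770 = 1.054305
N(d₁) = 0.962304,  N(d₂) = 0.854128,  e^(−rT) = 0.945064
E₀ = V₀·N(d₁) − D·e^(−rT)·N(d₂)
   = 88.4184·0.962304 − 33.5685·0.945064·0.854128 = 57.988716
B₀ = V₀ − E₀ = 88.4184 − 57.988716 = 30.429684
e^(−λT) = (B₀·e^(rT)/D − 0)/(1 − 0) = (30.4297·1.058130/33.5685 − 0)/1 = 0.95919015
λ = −ln(0.95919015)/3.4038 = 0.012241

B0=30.4297 lambda=0.0122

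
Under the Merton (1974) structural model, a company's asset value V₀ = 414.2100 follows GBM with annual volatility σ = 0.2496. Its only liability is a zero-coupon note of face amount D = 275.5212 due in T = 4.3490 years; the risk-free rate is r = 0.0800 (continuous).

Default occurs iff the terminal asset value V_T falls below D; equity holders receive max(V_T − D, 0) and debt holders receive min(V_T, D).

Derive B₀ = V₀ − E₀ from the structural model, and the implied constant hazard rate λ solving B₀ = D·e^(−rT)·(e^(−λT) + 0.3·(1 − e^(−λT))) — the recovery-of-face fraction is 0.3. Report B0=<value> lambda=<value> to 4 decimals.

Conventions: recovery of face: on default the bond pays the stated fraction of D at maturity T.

B0=189.8458 lambda=0.0081

Equity is a call on the firm's assets struck at D = 275.5212:
d₁ = [ln(V₀/D) + (r + σ²/2)T] / (σ√T)
   = [ln(414.2100/275.5212) + (0.0800 + 0.5·0.2496²)·4.3490] / (0.2496·√4.3490)
   = [0.407709 + 0.483392] / 0.520522 = 1.711935
d₂ = d₁ − σ√T = 1.711935 − 0.520522 = 1.191413
N(d₁) = 0.956546,  N(d₂) = 0.883254,  e^(−rT) = 0.706155
E₀ = V₀·N(d₁) − D·e^(−rT)·N(d₂)
   = 414.2100·0.956546 − 275.5212·0.706155·0.883254 = 224.364162
B₀ = V₀ − E₀ = 414.2100 − 224.364162 = 189.845838
e^(−λT) = (B₀·e^(rT)/D − 0.3)/(1 − 0.3) = (189.8458·1.416119/275.5212 − 0.3)/0.7 = 0.96538009
λ = −ln(0.96538009)/4.3490 = 0.008101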